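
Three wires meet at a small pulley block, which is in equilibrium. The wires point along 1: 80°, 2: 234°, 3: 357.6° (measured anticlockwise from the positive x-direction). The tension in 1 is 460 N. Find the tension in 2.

T_2 ≈ 547 N

Resolve: ΣF_x = 460 cos 80° + T_2 cos 234° + T_3 cos 357.6° = 0.
        ΣF_y = 460 sin 80° + T_2 sin 234° + T_3 sin 357.6° = 0.
The known terms sum to (79.88, 453) N, so -0.5878 T_2 + 0.9991 T_3 = -79.88 and -0.8090 T_2 − 0.0419 T_3 = -453.
Solving simultaneously: T_2 = 547.4 N, T_3 = 242.1 N.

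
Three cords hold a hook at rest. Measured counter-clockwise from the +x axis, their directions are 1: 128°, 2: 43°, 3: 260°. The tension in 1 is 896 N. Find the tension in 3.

Resolve: ΣF_x = 896 cos 128° + T_2 cos 43° + T_3 cos 260° = 0.
        ΣF_y = 896 sin 128° + T_2 sin 43° + T_3 sin 260° = 0.
The known terms sum to (-551.6, 706.1) N, so 0.7314 T_2 − 0.1736 T_3 = 551.6 and 0.6820 T_2 − 0.9848 T_3 = -706.1.
Solving simultaneously: T_2 = 1106 N, T_3 = 1483 N.

T_3 ≈ 1480 N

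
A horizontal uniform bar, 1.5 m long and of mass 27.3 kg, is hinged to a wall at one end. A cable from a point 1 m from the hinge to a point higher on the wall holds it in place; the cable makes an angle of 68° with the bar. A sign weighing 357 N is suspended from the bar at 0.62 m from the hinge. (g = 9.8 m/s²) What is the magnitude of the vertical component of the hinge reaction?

Take torques about the hinge: T sin 68° · 1 = 27.3×9.8×0.75 + 357×0.62 = 422 N·m.
So T = 422 / (0.9272 × 1) = 455.14 N.
ΣF_y = 0: H_y = (27.3×9.8 + 357) − T sin 68° = 624.54 − 422 = 202.54 N.

|H_y| ≈ 203 N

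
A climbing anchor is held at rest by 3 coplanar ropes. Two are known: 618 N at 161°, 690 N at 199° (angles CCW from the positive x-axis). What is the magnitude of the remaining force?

F ≈ 1240 N

Sum the known components: ΣF_x = -1237 N, ΣF_y = -23.44 N.
For equilibrium the remaining force must supply (−ΣF_x, −ΣF_y) = (1237, 23.44) N.
Magnitude = √((1237)² + (23.44)²) = 1237 N; direction = atan2(23.44, 1237) = 1.1°.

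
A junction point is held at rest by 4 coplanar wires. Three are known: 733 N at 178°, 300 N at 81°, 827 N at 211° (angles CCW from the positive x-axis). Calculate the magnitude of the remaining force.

F ≈ 1400 N

Sum the known components: ΣF_x = -1395 N, ΣF_y = -104 N.
For equilibrium the remaining force must supply (−ΣF_x, −ΣF_y) = (1395, 104) N.
Magnitude = √((1395)² + (104)²) = 1398 N; direction = atan2(104, 1395) = 4.3°.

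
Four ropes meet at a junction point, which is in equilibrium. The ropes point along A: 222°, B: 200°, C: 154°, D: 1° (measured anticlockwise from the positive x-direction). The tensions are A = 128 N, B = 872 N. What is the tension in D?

Resolve: ΣF_x = 128 cos 222° + 872 cos 200° + T_C cos 154° + T_D cos 1° = 0.
        ΣF_y = 128 sin 222° + 872 sin 200° + T_C sin 154° + T_D sin 1° = 0.
The known terms sum to (-914.5, -383.9) N, so -0.8988 T_C + 0.9998 T_D = 914.5 and 0.4384 T_C + 0.0175 T_D = 383.9.
Solving simultaneously: T_C = 810.3 N, T_D = 1643 N.

T_D ≈ 1640 N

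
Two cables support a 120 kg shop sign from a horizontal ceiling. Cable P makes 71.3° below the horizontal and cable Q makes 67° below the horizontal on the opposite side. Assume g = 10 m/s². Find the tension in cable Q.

T_Q ≈ 578 N

Weight W = 120 × 10 = 1200 N acts straight down.
Horizontal: T_P cos 71.3° = T_Q cos 67°  →  T_P = 1.219 T_Q.
Vertical: T_P sin 71.3° + T_Q sin 67° = 1200.
Substituting the horizontal relation into the vertical equation gives 2.075 T_Q = 1200, so T_Q = 578.3 N.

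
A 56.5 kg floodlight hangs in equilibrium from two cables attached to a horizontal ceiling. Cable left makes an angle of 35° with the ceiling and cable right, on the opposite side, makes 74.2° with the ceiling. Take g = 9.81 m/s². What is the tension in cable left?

Weight W = 56.5 × 9.81 = 554.3 N acts straight down.
Horizontal: T_left cos 35° = T_right cos 74.2°  →  T_right = 3.008 T_left.
Vertical: T_left sin 35° + T_right sin 74.2° = 554.3.
Substituting the horizontal relation into the vertical equation gives 3.468 T_left = 554.3, so T_left = 159.8 N.

T_left ≈ 160 N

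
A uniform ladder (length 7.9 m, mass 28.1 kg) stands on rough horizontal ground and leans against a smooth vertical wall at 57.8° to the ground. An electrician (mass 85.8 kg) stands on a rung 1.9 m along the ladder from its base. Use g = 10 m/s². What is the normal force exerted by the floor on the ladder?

ΣF_y = 0: N_floor = 28.1×10 + 85.8×10 = 1139 N.

N_floor ≈ 1140 N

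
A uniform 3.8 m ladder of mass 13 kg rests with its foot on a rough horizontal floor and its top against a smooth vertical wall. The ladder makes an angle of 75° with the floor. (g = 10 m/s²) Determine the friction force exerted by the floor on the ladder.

f ≈ 17.4 N

Torques about the foot: N_wall · 3.8 sin 75° = 13×10×1.9 cos 75° → N_wall = 17.417 N.
ΣF_x = 0: f_floor = N_wall = 17.417 N.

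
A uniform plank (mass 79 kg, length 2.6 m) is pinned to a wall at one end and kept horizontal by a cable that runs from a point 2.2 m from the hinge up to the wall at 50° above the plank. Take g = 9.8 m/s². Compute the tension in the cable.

T ≈ 597 N

Take torques about the hinge: T sin 50° · 2.2 = 79×9.8×1.3 = 1006.5 N·m.
So T = 1006.5 / (0.7660 × 2.2) = 597.2 N.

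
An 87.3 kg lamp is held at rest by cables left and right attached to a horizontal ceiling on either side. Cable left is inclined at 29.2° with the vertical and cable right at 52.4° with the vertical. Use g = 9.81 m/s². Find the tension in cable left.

T_left ≈ 686 N

Angles from the horizontal: cable left is 90° − 29.2° = 60.8°, cable right is 90° − 52.4° = 37.6°.
Weight W = 87.3 × 9.81 = 856.4 N acts straight down.
Horizontal: T_left cos 60.8° = T_right cos 37.6°  →  T_right = 0.6158 T_left.
Vertical: T_left sin 60.8° + T_right sin 37.6° = 856.4.
Substituting the horizontal relation into the vertical equation gives 1.249 T_left = 856.4, so T_left = 685.9 N.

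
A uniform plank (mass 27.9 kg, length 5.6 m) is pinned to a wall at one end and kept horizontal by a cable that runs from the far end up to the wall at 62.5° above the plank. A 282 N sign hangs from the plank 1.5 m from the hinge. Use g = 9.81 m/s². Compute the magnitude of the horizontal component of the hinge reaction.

Take torques about the hinge: T sin 62.5° · 5.6 = 27.9×9.81×2.8 + 282×1.5 = 1189.4 N·m.
So T = 1189.4 / (0.8870 × 5.6) = 239.44 N.
ΣF_x = 0: H_x = T cos 62.5° = 110.56 N.

H_x ≈ 111 N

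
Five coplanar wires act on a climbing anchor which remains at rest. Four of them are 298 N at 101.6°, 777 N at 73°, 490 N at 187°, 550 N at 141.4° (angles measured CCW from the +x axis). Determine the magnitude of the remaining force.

Sum the known components: ΣF_x = -748.9 N, ΣF_y = 1318 N.
For equilibrium the remaining force must supply (−ΣF_x, −ΣF_y) = (748.9, -1318) N.
Magnitude = √((748.9)² + (-1318)²) = 1516 N; direction = atan2(-1318, 748.9) = 299.6°.

F ≈ 1520 N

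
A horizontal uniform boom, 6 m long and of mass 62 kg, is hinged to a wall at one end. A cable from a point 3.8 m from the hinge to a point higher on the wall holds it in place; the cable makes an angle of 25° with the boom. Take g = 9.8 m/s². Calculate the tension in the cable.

Take torques about the hinge: T sin 25° · 3.8 = 62×9.8×3 = 1822.8 N·m.
So T = 1822.8 / (0.4226 × 3.8) = 1135 N.

T ≈ 1140 N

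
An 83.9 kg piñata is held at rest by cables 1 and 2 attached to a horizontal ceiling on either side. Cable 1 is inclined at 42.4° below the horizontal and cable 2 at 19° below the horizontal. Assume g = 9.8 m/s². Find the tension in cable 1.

Weight W = 83.9 × 9.8 = 822.2 N acts straight down.
Horizontal: T_1 cos 42.4° = T_2 cos 19°  →  T_2 = 0.781 T_1.
Vertical: T_1 sin 42.4° + T_2 sin 19° = 822.2.
Substituting the horizontal relation into the vertical equation gives 0.9286 T_1 = 822.2, so T_1 = 885.5 N.

T_1 ≈ 885 N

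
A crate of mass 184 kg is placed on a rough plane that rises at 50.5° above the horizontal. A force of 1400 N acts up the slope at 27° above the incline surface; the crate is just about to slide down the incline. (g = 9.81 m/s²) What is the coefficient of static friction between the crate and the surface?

μ ≈ 0.284

On the verge of sliding down the incline, friction is at its maximum μN and acts up the slope.
Perpendicular to incline: N = W cos 50.5° − P sin 27° = 1148 − 635.6 = 512.6 N.
Along incline: P cos 27° + μN = W sin 50.5° → μ = (W sin 50.5° − P cos 27°) / N = 0.2837.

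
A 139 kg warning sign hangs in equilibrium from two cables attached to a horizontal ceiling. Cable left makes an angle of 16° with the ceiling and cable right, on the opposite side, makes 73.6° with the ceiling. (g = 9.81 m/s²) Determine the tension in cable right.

T_right ≈ 1310 N

Weight W = 139 × 9.81 = 1364 N acts straight down.
Horizontal: T_left cos 16° = T_right cos 73.6°  →  T_left = 0.2937 T_right.
Vertical: T_left sin 16° + T_right sin 73.6° = 1364.
Substituting the horizontal relation into the vertical equation gives 1.04 T_right = 1364, so T_right = 1311 N.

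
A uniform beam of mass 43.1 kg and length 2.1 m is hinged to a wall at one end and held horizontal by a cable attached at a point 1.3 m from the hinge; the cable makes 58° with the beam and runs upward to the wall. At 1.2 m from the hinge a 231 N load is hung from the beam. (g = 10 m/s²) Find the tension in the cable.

T ≈ 662 N

Take torques about the hinge: T sin 58° · 1.3 = 43.1×10×1.05 + 231×1.2 = 729.75 N·m.
So T = 729.75 / (0.8480 × 1.3) = 661.93 N.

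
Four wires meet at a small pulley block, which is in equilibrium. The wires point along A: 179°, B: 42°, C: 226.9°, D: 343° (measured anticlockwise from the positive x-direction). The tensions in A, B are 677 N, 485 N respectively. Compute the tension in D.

Resolve: ΣF_x = 677 cos 179° + 485 cos 42° + T_C cos 226.9° + T_D cos 343° = 0.
        ΣF_y = 677 sin 179° + 485 sin 42° + T_C sin 226.9° + T_D sin 343° = 0.
The known terms sum to (-316.5, 336.3) N, so -0.6833 T_C + 0.9563 T_D = 316.5 and -0.7302 T_C − 0.2924 T_D = -336.3.
Solving simultaneously: T_C = 255.1 N, T_D = 513.2 N.

T_D ≈ 513 N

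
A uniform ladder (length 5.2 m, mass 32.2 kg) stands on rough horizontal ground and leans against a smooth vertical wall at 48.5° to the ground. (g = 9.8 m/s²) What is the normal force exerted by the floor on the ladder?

ΣF_y = 0: N_floor = 32.2×9.8 = 315.56 N.

N_floor ≈ 316 N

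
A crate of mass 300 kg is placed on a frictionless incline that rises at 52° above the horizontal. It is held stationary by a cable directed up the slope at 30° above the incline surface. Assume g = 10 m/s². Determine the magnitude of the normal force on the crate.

N ≈ 482 N

Take axes along and perpendicular to the incline. Weight components: W sin 52° = 2364 N down-slope, W cos 52° = 1847 N into the surface.
Along incline: T cos 30° = W sin 52° → T = 2730 N.
Perpendicular: N = W cos 52° − T sin 30° = 482.1 N.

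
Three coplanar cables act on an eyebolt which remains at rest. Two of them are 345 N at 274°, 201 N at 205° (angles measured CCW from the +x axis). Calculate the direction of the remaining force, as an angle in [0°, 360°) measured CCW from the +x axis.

θ ≈ 69.8°

Sum the known components: ΣF_x = -158.1 N, ΣF_y = -429.1 N.
For equilibrium the remaining force must supply (−ΣF_x, −ΣF_y) = (158.1, 429.1) N.
Magnitude = √((158.1)² + (429.1)²) = 457.3 N; direction = atan2(429.1, 158.1) = 69.8°.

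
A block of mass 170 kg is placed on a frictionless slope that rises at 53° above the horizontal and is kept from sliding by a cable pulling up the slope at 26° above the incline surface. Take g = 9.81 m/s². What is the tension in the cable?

T ≈ 1480 N

Take axes along and perpendicular to the incline. Weight components: W sin 53° = 1332 N down-slope, W cos 53° = 1004 N into the surface.
Along incline: T cos 26° = W sin 53° → T = 1482 N.
Perpendicular: N = W cos 53° − T sin 26° = 354 N.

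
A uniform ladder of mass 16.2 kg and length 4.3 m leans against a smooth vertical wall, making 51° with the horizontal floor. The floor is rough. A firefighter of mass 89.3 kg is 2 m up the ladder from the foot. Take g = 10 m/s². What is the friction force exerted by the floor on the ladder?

f ≈ 402 N

Torques about the foot: N_wall · 4.3 sin 51° = 16.2×10×2.15 cos 51° + 89.3×10×2 cos 51° → N_wall = 401.94 N.
ΣF_x = 0: f_floor = N_wall = 401.94 N.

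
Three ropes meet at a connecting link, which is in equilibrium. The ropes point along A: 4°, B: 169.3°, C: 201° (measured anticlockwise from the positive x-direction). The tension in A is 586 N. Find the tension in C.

Resolve: ΣF_x = 586 cos 4° + T_B cos 169.3° + T_C cos 201° = 0.
        ΣF_y = 586 sin 4° + T_B sin 169.3° + T_C sin 201° = 0.
The known terms sum to (584.6, 40.88) N, so -0.9826 T_B − 0.9336 T_C = -584.6 and 0.1857 T_B − 0.3584 T_C = -40.88.
Solving simultaneously: T_B = 326 N, T_C = 283 N.

T_C ≈ 283 N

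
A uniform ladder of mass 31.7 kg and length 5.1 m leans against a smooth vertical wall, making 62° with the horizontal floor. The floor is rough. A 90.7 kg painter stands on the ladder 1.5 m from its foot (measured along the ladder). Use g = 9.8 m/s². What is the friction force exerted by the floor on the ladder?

Torques about the foot: N_wall · 5.1 sin 62° = 31.7×9.8×2.55 cos 62° + 90.7×9.8×1.5 cos 62° → N_wall = 221.59 N.
ΣF_x = 0: f_floor = N_wall = 221.59 N.

f ≈ 222 N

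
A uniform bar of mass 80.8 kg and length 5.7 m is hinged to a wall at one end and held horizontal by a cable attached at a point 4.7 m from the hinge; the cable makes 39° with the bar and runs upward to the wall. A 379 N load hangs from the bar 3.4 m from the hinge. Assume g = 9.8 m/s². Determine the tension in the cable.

Take torques about the hinge: T sin 39° · 4.7 = 80.8×9.8×2.85 + 379×3.4 = 3545.3 N·m.
So T = 3545.3 / (0.6293 × 4.7) = 1198.6 N.

T ≈ 1200 N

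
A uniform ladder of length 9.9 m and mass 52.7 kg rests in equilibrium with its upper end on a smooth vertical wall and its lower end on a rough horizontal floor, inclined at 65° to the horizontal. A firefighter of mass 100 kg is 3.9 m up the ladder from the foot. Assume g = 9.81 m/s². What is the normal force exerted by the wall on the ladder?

N_wall ≈ 301 N

Torques about the foot: N_wall · 9.9 sin 65° = 52.7×9.81×4.95 cos 65° + 100×9.81×3.9 cos 65° → N_wall = 300.74 N.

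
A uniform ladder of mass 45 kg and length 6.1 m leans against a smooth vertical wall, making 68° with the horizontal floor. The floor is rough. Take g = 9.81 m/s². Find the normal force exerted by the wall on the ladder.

Torques about the foot: N_wall · 6.1 sin 68° = 45×9.81×3.05 cos 68° → N_wall = 89.179 N.

N_wall ≈ 89.2 N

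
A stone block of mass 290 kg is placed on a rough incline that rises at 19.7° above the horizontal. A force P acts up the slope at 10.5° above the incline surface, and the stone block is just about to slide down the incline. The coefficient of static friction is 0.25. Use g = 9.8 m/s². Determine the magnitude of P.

On the verge of sliding down the incline, friction equals μN and acts up the slope.
Perpendicular: N + P sin 10.5° = W cos 19.7° = 2676 N.
Along incline: P cos 10.5° + μN = W sin 19.7° with W sin 19.7° = 958 N.
Solving the pair for P and N: P = 308.3 N, N = 2619 N (and f = μN = 654.9 N).

P ≈ 308 N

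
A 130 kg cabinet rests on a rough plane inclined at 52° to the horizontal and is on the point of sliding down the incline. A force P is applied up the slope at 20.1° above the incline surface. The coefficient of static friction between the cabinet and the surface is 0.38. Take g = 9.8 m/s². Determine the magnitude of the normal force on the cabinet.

N ≈ 484 N

On the verge of sliding down the incline, friction equals μN and acts up the slope.
Perpendicular: N + P sin 20.1° = W cos 52° = 784.4 N.
Along incline: P cos 20.1° + μN = W sin 52° with W sin 52° = 1004 N.
Solving the pair for P and N: P = 873.1 N, N = 484.3 N (and f = μN = 184 N).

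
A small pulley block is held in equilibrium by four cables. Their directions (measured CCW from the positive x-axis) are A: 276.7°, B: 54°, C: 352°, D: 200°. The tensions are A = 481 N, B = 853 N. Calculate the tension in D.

Resolve: ΣF_x = 481 cos 276.7° + 853 cos 54° + T_C cos 352° + T_D cos 200° = 0.
        ΣF_y = 481 sin 276.7° + 853 sin 54° + T_C sin 352° + T_D sin 200° = 0.
The known terms sum to (557.5, 212.4) N, so 0.9903 T_C − 0.9397 T_D = -557.5 and -0.1392 T_C − 0.3420 T_D = -212.4.
Solving simultaneously: T_C = 18.94 N, T_D = 613.2 N.

T_D ≈ 613 N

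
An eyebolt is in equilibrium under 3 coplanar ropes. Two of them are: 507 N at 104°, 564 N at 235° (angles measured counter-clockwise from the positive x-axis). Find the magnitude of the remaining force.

Sum the known components: ΣF_x = -446.2 N, ΣF_y = 29.94 N.
For equilibrium the remaining force must supply (−ΣF_x, −ΣF_y) = (446.2, -29.94) N.
Magnitude = √((446.2)² + (-29.94)²) = 447.2 N; direction = atan2(-29.94, 446.2) = 356.2°.

F ≈ 447 N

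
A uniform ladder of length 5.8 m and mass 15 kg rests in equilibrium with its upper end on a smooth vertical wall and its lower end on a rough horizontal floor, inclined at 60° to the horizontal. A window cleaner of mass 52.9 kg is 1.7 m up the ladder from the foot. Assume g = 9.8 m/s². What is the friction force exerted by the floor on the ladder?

Torques about the foot: N_wall · 5.8 sin 60° = 15×9.8×2.9 cos 60° + 52.9×9.8×1.7 cos 60° → N_wall = 130.16 N.
ΣF_x = 0: f_floor = N_wall = 130.16 N.

f ≈ 130 N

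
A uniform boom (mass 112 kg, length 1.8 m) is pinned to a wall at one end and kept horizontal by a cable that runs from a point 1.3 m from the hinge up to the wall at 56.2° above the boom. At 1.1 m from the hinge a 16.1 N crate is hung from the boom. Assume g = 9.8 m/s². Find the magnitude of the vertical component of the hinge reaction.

|H_y| ≈ 340 N

Take torques about the hinge: T sin 56.2° · 1.3 = 112×9.8×0.9 + 16.1×1.1 = 1005.6 N·m.
So T = 1005.6 / (0.8310 × 1.3) = 930.82 N.
ΣF_y = 0: H_y = (112×9.8 + 16.1) − T sin 56.2° = 1113.7 − 773.5 = 340.2 N.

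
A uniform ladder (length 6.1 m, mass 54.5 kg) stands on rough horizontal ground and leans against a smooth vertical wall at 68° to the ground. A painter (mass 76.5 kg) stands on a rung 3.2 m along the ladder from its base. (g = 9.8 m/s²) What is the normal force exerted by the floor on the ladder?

ΣF_y = 0: N_floor = 54.5×9.8 + 76.5×9.8 = 1283.8 N.

N_floor ≈ 1280 N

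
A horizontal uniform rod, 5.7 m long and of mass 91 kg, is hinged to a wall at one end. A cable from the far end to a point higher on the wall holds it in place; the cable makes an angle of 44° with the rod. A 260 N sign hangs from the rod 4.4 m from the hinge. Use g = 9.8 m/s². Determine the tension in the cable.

Take torques about the hinge: T sin 44° · 5.7 = 91×9.8×2.85 + 260×4.4 = 3685.6 N·m.
So T = 3685.6 / (0.6947 × 5.7) = 930.82 N.

T ≈ 931 N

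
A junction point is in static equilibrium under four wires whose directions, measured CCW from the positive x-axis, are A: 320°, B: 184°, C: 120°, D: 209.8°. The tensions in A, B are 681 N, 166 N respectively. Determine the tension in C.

T_C ≈ 567 N

Resolve: ΣF_x = 681 cos 320° + 166 cos 184° + T_C cos 120° + T_D cos 209.8° = 0.
        ΣF_y = 681 sin 320° + 166 sin 184° + T_C sin 120° + T_D sin 209.8° = 0.
The known terms sum to (356.1, -449.3) N, so -0.5000 T_C − 0.8678 T_D = -356.1 and 0.8660 T_C − 0.4970 T_D = 449.3.
Solving simultaneously: T_C = 566.9 N, T_D = 83.72 N.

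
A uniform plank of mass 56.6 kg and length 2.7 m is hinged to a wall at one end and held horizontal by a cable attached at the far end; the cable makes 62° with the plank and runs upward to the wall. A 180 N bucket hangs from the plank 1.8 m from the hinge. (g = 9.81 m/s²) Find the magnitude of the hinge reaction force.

|H| ≈ 398 N

Take torques about the hinge: T sin 62° · 2.7 = 56.6×9.81×1.35 + 180×1.8 = 1073.6 N·m.
So T = 1073.6 / (0.8829 × 2.7) = 450.34 N.
ΣF_x = 0: H_x = T cos 62° = 211.42 N.
ΣF_y = 0: H_y = (56.6×9.81 + 180) − T sin 62° = 735.25 − 397.62 = 337.62 N.
|H| = √(H_x² + H_y²) = √((211.42)² + (337.62)²) = 398.36 N.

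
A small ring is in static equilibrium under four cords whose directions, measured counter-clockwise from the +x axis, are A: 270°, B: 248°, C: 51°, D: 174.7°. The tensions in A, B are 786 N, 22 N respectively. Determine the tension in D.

T_D ≈ 602 N

Resolve: ΣF_x = 786 cos 270° + 22 cos 248° + T_C cos 51° + T_D cos 174.7° = 0.
        ΣF_y = 786 sin 270° + 22 sin 248° + T_C sin 51° + T_D sin 174.7° = 0.
The known terms sum to (-8.241, -806.4) N, so 0.6293 T_C − 0.9957 T_D = 8.241 and 0.7771 T_C + 0.0924 T_D = 806.4.
Solving simultaneously: T_C = 966.1 N, T_D = 602.3 N.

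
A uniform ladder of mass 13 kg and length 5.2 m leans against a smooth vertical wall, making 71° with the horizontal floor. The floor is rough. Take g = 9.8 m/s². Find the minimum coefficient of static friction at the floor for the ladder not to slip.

μ_min ≈ 0.172

ΣF_y = 0: N_floor = 13×9.8 = 127.4 N.
Torques about the foot: N_wall · 5.2 sin 71° = 13×9.8×2.6 cos 71° → N_wall = 21.934 N.
ΣF_x = 0: f_floor = N_wall = 21.934 N.
μ_min = f_floor / N_floor = 21.934 / 127.4 = 0.1722.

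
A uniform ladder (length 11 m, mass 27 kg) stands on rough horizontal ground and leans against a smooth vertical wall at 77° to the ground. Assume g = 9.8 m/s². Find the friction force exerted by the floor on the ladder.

f ≈ 30.5 N

Torques about the foot: N_wall · 11 sin 77° = 27×9.8×5.5 cos 77° → N_wall = 30.544 N.
ΣF_x = 0: f_floor = N_wall = 30.544 N.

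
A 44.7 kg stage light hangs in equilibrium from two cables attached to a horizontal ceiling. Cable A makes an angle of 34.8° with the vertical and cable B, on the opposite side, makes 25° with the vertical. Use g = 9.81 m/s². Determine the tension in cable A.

Angles from the horizontal: cable A is 90° − 34.8° = 55.2°, cable B is 90° − 25° = 65°.
Weight W = 44.7 × 9.81 = 438.5 N acts straight down.
Horizontal: T_A cos 55.2° = T_B cos 65°  →  T_B = 1.35 T_A.
Vertical: T_A sin 55.2° + T_B sin 65° = 438.5.
Substituting the horizontal relation into the vertical equation gives 2.045 T_A = 438.5, so T_A = 214.4 N.

T_A ≈ 214 N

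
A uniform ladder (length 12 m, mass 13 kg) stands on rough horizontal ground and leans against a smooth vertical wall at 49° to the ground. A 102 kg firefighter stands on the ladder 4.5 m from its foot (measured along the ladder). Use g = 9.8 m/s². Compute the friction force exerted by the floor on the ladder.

f ≈ 381 N

Torques about the foot: N_wall · 12 sin 49° = 13×9.8×6 cos 49° + 102×9.8×4.5 cos 49° → N_wall = 381.23 N.
ΣF_x = 0: f_floor = N_wall = 381.23 N.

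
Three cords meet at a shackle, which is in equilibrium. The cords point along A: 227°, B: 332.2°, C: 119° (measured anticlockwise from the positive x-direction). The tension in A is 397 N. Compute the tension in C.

T_C ≈ 700 N

Resolve: ΣF_x = 397 cos 227° + T_B cos 332.2° + T_C cos 119° = 0.
        ΣF_y = 397 sin 227° + T_B sin 332.2° + T_C sin 119° = 0.
The known terms sum to (-270.8, -290.3) N, so 0.8846 T_B − 0.4848 T_C = 270.8 and -0.4664 T_B + 0.8746 T_C = 290.3.
Solving simultaneously: T_B = 689.5 N, T_C = 699.7 N.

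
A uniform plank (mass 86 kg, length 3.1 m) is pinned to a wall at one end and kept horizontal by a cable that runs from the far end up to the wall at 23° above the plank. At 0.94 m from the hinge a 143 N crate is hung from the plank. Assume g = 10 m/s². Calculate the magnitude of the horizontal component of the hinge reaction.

Take torques about the hinge: T sin 23° · 3.1 = 86×10×1.55 + 143×0.94 = 1467.4 N·m.
So T = 1467.4 / (0.3907 × 3.1) = 1211.5 N.
ΣF_x = 0: H_x = T cos 23° = 1115.2 N.

H_x ≈ 1120 N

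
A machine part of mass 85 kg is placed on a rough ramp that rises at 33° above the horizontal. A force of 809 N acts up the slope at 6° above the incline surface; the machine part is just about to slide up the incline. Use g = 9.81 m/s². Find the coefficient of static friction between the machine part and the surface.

On the verge of sliding up the incline, friction is at its maximum μN and acts down the slope.
Perpendicular to incline: N = W cos 33° − P sin 6° = 699.3 − 84.56 = 614.8 N.
Along incline: P cos 6° − μN = W sin 33° → μ = −(W sin 33° − P cos 6°) / N = 0.57.

μ ≈ 0.570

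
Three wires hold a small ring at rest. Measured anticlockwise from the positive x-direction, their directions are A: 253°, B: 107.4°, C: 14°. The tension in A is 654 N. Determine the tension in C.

Resolve: ΣF_x = 654 cos 253° + T_B cos 107.4° + T_C cos 14° = 0.
        ΣF_y = 654 sin 253° + T_B sin 107.4° + T_C sin 14° = 0.
The known terms sum to (-191.2, -625.4) N, so -0.2990 T_B + 0.9703 T_C = 191.2 and 0.9542 T_B + 0.2419 T_C = 625.4.
Solving simultaneously: T_B = 561.6 N, T_C = 370.1 N.

T_C ≈ 370 N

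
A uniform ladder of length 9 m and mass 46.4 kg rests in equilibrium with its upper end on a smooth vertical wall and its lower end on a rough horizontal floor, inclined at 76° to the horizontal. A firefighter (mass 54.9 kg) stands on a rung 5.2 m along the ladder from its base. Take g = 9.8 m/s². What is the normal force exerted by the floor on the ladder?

N_floor ≈ 993 N

ΣF_y = 0: N_floor = 46.4×9.8 + 54.9×9.8 = 992.74 N.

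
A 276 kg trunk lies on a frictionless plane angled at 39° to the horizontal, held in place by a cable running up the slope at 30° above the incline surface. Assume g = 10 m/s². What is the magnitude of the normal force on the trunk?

N ≈ 1140 N

Take axes along and perpendicular to the incline. Weight components: W sin 39° = 1737 N down-slope, W cos 39° = 2145 N into the surface.
Along incline: T cos 30° = W sin 39° → T = 2006 N.
Perpendicular: N = W cos 39° − T sin 30° = 1142 N.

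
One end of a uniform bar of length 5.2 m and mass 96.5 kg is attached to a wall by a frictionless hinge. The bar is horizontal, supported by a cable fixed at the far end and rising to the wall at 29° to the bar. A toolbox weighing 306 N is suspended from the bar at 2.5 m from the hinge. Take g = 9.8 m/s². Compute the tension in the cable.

Take torques about the hinge: T sin 29° · 5.2 = 96.5×9.8×2.6 + 306×2.5 = 3223.8 N·m.
So T = 3223.8 / (0.4848 × 5.2) = 1278.8 N.

T ≈ 1280 N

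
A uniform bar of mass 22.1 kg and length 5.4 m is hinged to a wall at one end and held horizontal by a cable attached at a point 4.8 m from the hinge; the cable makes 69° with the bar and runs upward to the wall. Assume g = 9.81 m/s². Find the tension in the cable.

T ≈ 131 N

Take torques about the hinge: T sin 69° · 4.8 = 22.1×9.81×2.7 = 585.36 N·m.
So T = 585.36 / (0.9336 × 4.8) = 130.63 N.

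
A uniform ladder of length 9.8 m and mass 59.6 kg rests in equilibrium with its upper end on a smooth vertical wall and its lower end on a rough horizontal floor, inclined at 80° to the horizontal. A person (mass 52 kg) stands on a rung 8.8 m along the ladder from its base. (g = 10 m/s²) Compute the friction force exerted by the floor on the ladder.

f ≈ 135 N

Torques about the foot: N_wall · 9.8 sin 80° = 59.6×10×4.9 cos 80° + 52×10×8.8 cos 80° → N_wall = 134.88 N.
ΣF_x = 0: f_floor = N_wall = 134.88 N.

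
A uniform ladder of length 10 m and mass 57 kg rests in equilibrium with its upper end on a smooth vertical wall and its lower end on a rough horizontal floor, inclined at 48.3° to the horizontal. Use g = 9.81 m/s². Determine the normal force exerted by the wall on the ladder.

N_wall ≈ 249 N

Torques about the foot: N_wall · 10 sin 48.3° = 57×9.81×5 cos 48.3° → N_wall = 249.1 N.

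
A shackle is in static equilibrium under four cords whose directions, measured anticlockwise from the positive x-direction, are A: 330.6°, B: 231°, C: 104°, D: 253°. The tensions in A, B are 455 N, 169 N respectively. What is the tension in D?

T_D ≈ 380 N

Resolve: ΣF_x = 455 cos 330.6° + 169 cos 231° + T_C cos 104° + T_D cos 253° = 0.
        ΣF_y = 455 sin 330.6° + 169 sin 231° + T_C sin 104° + T_D sin 253° = 0.
The known terms sum to (290, -354.7) N, so -0.2419 T_C − 0.2924 T_D = -290 and 0.9703 T_C − 0.9563 T_D = 354.7.
Solving simultaneously: T_C = 739.9 N, T_D = 379.8 N.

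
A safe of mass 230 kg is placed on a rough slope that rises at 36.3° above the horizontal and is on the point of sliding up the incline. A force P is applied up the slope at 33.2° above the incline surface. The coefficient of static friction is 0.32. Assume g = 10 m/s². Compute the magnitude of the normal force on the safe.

N ≈ 796 N

On the verge of sliding up the incline, friction equals μN and acts down the slope.
Perpendicular: N + P sin 33.2° = W cos 36.3° = 1854 N.
Along incline: P cos 33.2° = W sin 36.3° + μN  with W sin 36.3° = 1362 N.
Solving the pair for P and N: P = 1932 N, N = 795.9 N (and f = μN = 254.7 N).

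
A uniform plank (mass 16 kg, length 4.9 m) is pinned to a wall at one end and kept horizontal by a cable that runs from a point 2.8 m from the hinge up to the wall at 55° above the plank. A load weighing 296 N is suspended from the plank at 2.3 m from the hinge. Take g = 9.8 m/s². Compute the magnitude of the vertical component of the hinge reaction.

|H_y| ≈ 72.5 N

Take torques about the hinge: T sin 55° · 2.8 = 16×9.8×2.45 + 296×2.3 = 1065 N·m.
So T = 1065 / (0.8192 × 2.8) = 464.31 N.
ΣF_y = 0: H_y = (16×9.8 + 296) − T sin 55° = 452.8 − 380.34 = 72.457 N.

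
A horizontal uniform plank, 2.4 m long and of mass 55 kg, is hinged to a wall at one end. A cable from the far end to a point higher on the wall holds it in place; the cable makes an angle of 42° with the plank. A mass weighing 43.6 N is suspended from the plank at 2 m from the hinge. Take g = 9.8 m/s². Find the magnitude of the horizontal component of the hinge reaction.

H_x ≈ 340 N

Take torques about the hinge: T sin 42° · 2.4 = 55×9.8×1.2 + 43.6×2 = 734 N·m.
So T = 734 / (0.6691 × 2.4) = 457.06 N.
ΣF_x = 0: H_x = T cos 42° = 339.66 N.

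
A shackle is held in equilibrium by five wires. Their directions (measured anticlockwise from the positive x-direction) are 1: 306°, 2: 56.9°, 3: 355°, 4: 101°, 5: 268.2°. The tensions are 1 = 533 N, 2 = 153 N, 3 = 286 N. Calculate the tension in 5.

T_5 ≈ 2740 N

Resolve: ΣF_x = 533 cos 306° + 153 cos 56.9° + 286 cos 355° + T_4 cos 101° + T_5 cos 268.2° = 0.
        ΣF_y = 533 sin 306° + 153 sin 56.9° + 286 sin 355° + T_4 sin 101° + T_5 sin 268.2° = 0.
The known terms sum to (681.8, -328) N, so -0.1908 T_4 − 0.0314 T_5 = -681.8 and 0.9816 T_4 − 0.9995 T_5 = 328.
Solving simultaneously: T_4 = 3122 N, T_5 = 2738 N.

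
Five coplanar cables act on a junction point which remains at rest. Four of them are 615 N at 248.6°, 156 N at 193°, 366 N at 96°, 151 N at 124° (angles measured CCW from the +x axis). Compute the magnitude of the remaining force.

F ≈ 513 N

Sum the known components: ΣF_x = -499.1 N, ΣF_y = -118.5 N.
For equilibrium the remaining force must supply (−ΣF_x, −ΣF_y) = (499.1, 118.5) N.
Magnitude = √((499.1)² + (118.5)²) = 513 N; direction = atan2(118.5, 499.1) = 13.4°.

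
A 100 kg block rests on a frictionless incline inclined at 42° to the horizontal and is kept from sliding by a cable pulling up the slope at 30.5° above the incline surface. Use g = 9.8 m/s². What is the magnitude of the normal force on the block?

Take axes along and perpendicular to the incline. Weight components: W sin 42° = 655.7 N down-slope, W cos 42° = 728.3 N into the surface.
Along incline: T cos 30.5° = W sin 42° → T = 761.1 N.
Perpendicular: N = W cos 42° − T sin 30.5° = 342 N.

N ≈ 342 N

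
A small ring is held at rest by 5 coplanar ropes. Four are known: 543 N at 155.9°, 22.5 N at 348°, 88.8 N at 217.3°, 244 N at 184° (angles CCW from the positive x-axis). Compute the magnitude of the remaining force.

Sum the known components: ΣF_x = -787.7 N, ΣF_y = 146.2 N.
For equilibrium the remaining force must supply (−ΣF_x, −ΣF_y) = (787.7, -146.2) N.
Magnitude = √((787.7)² + (-146.2)²) = 801.2 N; direction = atan2(-146.2, 787.7) = 349.5°.

F ≈ 801 N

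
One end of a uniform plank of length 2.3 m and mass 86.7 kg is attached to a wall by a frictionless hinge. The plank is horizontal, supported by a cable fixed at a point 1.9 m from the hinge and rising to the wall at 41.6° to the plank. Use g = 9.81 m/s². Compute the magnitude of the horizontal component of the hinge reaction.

Take torques about the hinge: T sin 41.6° · 1.9 = 86.7×9.81×1.15 = 978.11 N·m.
So T = 978.11 / (0.6639 × 1.9) = 775.38 N.
ΣF_x = 0: H_x = T cos 41.6° = 579.82 N.

H_x ≈ 580 N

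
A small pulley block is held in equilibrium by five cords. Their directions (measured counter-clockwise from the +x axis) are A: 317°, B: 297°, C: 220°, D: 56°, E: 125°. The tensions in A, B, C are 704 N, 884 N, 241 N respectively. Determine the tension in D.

T_D ≈ 232 N

Resolve: ΣF_x = 704 cos 317° + 884 cos 297° + 241 cos 220° + T_D cos 56° + T_E cos 125° = 0.
        ΣF_y = 704 sin 317° + 884 sin 297° + 241 sin 220° + T_D sin 56° + T_E sin 125° = 0.
The known terms sum to (731.6, -1423) N, so 0.5592 T_D − 0.5736 T_E = -731.6 and 0.8290 T_D + 0.8192 T_E = 1423.
Solving simultaneously: T_D = 232.2 N, T_E = 1502 N.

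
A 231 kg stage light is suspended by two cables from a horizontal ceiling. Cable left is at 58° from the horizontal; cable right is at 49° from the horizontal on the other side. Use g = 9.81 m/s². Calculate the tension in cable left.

Weight W = 231 × 9.81 = 2266 N acts straight down.
Horizontal: T_left cos 58° = T_right cos 49°  →  T_right = 0.8077 T_left.
Vertical: T_left sin 58° + T_right sin 49° = 2266.
Substituting the horizontal relation into the vertical equation gives 1.458 T_left = 2266, so T_left = 1555 N.

T_left ≈ 1550 N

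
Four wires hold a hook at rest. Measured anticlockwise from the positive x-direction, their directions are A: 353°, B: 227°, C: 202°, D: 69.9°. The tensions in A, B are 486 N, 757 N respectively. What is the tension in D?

Resolve: ΣF_x = 486 cos 353° + 757 cos 227° + T_C cos 202° + T_D cos 69.9° = 0.
        ΣF_y = 486 sin 353° + 757 sin 227° + T_C sin 202° + T_D sin 69.9° = 0.
The known terms sum to (-33.9, -612.9) N, so -0.9272 T_C + 0.3437 T_D = 33.9 and -0.3746 T_C + 0.9391 T_D = 612.9.
Solving simultaneously: T_C = 241 N, T_D = 748.7 N.

T_D ≈ 749 N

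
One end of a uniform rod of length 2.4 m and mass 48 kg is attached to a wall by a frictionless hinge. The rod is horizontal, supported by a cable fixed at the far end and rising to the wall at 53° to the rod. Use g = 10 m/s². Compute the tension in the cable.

T ≈ 301 N

Take torques about the hinge: T sin 53° · 2.4 = 48×10×1.2 = 576 N·m.
So T = 576 / (0.7986 × 2.4) = 300.51 N.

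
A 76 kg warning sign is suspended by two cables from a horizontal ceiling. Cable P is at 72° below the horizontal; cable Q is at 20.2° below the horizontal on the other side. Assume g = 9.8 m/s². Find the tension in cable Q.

T_Q ≈ 230 N

Weight W = 76 × 9.8 = 744.8 N acts straight down.
Horizontal: T_P cos 72° = T_Q cos 20.2°  →  T_P = 3.037 T_Q.
Vertical: T_P sin 72° + T_Q sin 20.2° = 744.8.
Substituting the horizontal relation into the vertical equation gives 3.234 T_Q = 744.8, so T_Q = 230.3 N.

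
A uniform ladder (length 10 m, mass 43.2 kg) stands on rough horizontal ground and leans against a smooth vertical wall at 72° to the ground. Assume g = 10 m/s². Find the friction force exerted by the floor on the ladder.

f ≈ 70.2 N

Torques about the foot: N_wall · 10 sin 72° = 43.2×10×5 cos 72° → N_wall = 70.183 N.
ΣF_x = 0: f_floor = N_wall = 70.183 N.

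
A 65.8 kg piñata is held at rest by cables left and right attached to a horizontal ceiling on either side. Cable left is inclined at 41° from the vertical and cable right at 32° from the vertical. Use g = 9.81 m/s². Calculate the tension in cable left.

Angles from the horizontal: cable left is 90° − 41° = 49°, cable right is 90° − 32° = 58°.
Weight W = 65.8 × 9.81 = 645.5 N acts straight down.
Horizontal: T_left cos 49° = T_right cos 58°  →  T_right = 1.238 T_left.
Vertical: T_left sin 49° + T_right sin 58° = 645.5.
Substituting the horizontal relation into the vertical equation gives 1.805 T_left = 645.5, so T_left = 357.7 N.

T_left ≈ 358 N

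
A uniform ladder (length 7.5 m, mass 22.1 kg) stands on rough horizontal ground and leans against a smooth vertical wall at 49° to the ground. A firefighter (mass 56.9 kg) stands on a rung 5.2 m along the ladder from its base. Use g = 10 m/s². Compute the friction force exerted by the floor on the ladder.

f ≈ 439 N

Torques about the foot: N_wall · 7.5 sin 49° = 22.1×10×3.75 cos 49° + 56.9×10×5.2 cos 49° → N_wall = 439 N.
ΣF_x = 0: f_floor = N_wall = 439 N.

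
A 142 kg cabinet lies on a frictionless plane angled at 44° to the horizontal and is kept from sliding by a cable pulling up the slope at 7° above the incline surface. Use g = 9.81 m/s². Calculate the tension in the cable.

Take axes along and perpendicular to the incline. Weight components: W sin 44° = 967.7 N down-slope, W cos 44° = 1002 N into the surface.
Along incline: T cos 7° = W sin 44° → T = 974.9 N.
Perpendicular: N = W cos 44° − T sin 7° = 883.2 N.

T ≈ 975 N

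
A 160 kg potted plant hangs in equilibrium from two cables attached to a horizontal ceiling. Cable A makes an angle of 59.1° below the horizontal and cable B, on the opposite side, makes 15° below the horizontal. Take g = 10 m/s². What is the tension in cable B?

Weight W = 160 × 10 = 1600 N acts straight down.
Horizontal: T_A cos 59.1° = T_B cos 15°  →  T_A = 1.881 T_B.
Vertical: T_A sin 59.1° + T_B sin 15° = 1600.
Substituting the horizontal relation into the vertical equation gives 1.873 T_B = 1600, so T_B = 854.4 N.

T_B ≈ 854 N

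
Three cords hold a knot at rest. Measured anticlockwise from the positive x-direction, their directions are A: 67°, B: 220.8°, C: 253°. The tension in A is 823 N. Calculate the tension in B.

Resolve: ΣF_x = 823 cos 67° + T_B cos 220.8° + T_C cos 253° = 0.
        ΣF_y = 823 sin 67° + T_B sin 220.8° + T_C sin 253° = 0.
The known terms sum to (321.6, 757.6) N, so -0.7570 T_B − 0.2924 T_C = -321.6 and -0.6534 T_B − 0.9563 T_C = -757.6.
Solving simultaneously: T_B = 161.4 N, T_C = 681.9 N.

T_B ≈ 161 N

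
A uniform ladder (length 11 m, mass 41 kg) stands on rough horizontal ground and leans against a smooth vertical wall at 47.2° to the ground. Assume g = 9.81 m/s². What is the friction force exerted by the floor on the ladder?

f ≈ 186 N

Torques about the foot: N_wall · 11 sin 47.2° = 41×9.81×5.5 cos 47.2° → N_wall = 186.23 N.
ΣF_x = 0: f_floor = N_wall = 186.23 N.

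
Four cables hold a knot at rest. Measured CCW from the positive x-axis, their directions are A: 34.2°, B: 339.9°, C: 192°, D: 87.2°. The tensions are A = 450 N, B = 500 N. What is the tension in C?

Resolve: ΣF_x = 450 cos 34.2° + 500 cos 339.9° + T_C cos 192° + T_D cos 87.2° = 0.
        ΣF_y = 450 sin 34.2° + 500 sin 339.9° + T_C sin 192° + T_D sin 87.2° = 0.
The known terms sum to (841.7, 81.11) N, so -0.9781 T_C + 0.0488 T_D = -841.7 and -0.2079 T_C + 0.9988 T_D = -81.11.
Solving simultaneously: T_C = 865.5 N, T_D = 98.95 N.

T_C ≈ 865 N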